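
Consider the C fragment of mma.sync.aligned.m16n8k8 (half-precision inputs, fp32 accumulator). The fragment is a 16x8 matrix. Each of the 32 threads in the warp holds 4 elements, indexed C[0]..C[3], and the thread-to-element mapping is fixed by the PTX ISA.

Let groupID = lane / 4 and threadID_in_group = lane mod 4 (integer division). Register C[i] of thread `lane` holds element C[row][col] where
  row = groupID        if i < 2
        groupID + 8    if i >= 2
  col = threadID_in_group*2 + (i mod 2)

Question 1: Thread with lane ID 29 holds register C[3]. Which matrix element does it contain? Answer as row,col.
15,3

lane 29: grp=7 (29/4), tig=1 (29%4)
i=3: r=7+8=15, c=1*2+1=3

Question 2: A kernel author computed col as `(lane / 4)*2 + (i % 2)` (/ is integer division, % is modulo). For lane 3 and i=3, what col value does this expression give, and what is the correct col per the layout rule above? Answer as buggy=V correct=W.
buggy=1 correct=7

`(lane / 4)*2 + (i % 2)`[3,3]⇒1
lane 3⇒3/4=0, 3 mod 4=3
i=3  r:0+8⇒8  c:2·3+1⇒7
col: 1 vs 7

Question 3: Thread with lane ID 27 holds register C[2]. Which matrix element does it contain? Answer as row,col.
14,6

lane 27⇒27/4=6, 27 mod 4=3
i=2  r:6+8⇒14  c:2·3+0⇒6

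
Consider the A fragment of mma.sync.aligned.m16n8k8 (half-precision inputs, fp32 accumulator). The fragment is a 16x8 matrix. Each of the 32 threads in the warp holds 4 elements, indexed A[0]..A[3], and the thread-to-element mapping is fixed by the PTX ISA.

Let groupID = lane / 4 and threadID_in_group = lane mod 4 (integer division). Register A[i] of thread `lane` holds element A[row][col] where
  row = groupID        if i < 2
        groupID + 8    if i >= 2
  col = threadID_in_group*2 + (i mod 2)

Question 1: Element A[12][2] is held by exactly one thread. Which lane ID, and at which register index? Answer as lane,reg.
r=12⇒gr=4,Rb=1  c=2⇒th=1,odd=0
L=4*4+1=17  i=1*2+0=2

17,2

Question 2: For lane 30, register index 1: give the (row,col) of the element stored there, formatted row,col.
lane 30: grp=7 (30/4), tig=2 (30%4)
i=1: r=7+0=7, c=2*2+1=5

7,5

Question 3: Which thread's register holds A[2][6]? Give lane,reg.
11,0

r:2=>grp=2,rB=0  c:6=>tig=3,lo=0
L=2*4+3=11  i=0*2+0=0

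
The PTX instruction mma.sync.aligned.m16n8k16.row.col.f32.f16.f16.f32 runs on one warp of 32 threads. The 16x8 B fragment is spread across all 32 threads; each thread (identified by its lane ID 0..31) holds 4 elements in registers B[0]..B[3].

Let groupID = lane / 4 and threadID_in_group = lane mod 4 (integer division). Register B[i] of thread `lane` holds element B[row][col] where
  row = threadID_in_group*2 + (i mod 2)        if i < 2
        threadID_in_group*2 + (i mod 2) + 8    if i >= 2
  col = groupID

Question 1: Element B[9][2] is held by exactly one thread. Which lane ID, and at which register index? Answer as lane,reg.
8,3

c=2⇒gr=2  r=9⇒Rb=1,th=0,odd=1
L=2*4+0=8  i=1*2+1=3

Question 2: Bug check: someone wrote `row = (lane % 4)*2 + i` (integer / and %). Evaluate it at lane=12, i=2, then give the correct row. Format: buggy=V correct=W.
buggy=2 correct=8

`(lane % 4)*2 + i`[12,2]⇒2
L=12⇒gr=12>>2=3, th=12&3=0
[2]⇒row 0·2+0+8=8  col gr=3
row: 2 vs 8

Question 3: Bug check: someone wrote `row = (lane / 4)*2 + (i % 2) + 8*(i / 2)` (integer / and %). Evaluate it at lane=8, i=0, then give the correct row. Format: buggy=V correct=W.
buggy=4 correct=0

`(lane / 4)*2 + (i % 2) + 8*(i / 2)`[8,0]→4
lane 8→8/4=2, 8 mod 4=0
i=0  r:2·0+0+0→0  c:2
row: 4 vs 0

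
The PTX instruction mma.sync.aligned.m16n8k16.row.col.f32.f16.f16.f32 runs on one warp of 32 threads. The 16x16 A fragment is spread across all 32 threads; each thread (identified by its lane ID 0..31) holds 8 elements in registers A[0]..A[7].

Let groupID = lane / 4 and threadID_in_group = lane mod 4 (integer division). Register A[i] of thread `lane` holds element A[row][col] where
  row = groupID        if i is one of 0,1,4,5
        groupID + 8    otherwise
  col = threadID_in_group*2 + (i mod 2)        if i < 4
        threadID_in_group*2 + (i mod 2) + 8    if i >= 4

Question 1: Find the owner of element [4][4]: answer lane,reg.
r=4⇒gr=4,Rb=0  c=4⇒Cb=0,th=2,odd=0
L=4*4+2=18  i=0*4+0*2+0=0

18,0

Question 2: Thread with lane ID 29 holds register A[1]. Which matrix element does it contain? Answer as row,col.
7,3

lane 29→29/4=7, 29 mod 4=1
i=1  r:7+0→7  c:2·1+1+0→3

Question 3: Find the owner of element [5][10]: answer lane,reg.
r=5->g=5,rb=0  c=10->cb=1,t=1,b0=0
L=5*4+1=21  i=1*4+0*2+0=4

21,4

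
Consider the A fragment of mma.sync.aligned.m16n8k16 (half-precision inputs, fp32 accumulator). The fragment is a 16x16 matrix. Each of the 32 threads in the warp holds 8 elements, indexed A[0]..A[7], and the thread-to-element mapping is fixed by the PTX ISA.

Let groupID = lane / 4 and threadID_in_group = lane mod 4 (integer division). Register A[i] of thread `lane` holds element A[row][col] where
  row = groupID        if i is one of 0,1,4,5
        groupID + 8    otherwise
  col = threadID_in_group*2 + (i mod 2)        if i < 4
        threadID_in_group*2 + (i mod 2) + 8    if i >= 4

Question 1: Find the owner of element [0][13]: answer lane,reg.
r: 0->gid=0,r8=0  c: 13->c8=1,tid=2,i&1=1
L=0*4+2=2  i=1*4+0*2+1=5

2,5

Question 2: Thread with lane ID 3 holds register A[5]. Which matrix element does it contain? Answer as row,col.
lane 3: gr=0 (3/4), th=3 (3%4)
i=5: r=0+0=0, c=3*2+1+8=15

0,15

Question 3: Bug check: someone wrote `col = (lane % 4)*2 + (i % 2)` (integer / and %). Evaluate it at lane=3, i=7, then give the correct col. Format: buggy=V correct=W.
buggy=7 correct=15

`(lane % 4)*2 + (i % 2)`[3,7]⇒7
L=3⇒gr=3>>2=0, th=3&3=3
[7]⇒row 0+8=8  col 3·2+1+8=15
col: 7 vs 15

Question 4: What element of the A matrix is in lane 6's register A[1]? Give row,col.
1,5

6: G=1,T=2
[1] (1+0,2*2+1+0) = (1,5)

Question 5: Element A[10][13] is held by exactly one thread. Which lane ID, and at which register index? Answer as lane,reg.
r=10→G=2,rhi=1  c=13→chi=1,T=2,p=1
L=2*4+2=10  i=1*4+1*2+1=7

10,7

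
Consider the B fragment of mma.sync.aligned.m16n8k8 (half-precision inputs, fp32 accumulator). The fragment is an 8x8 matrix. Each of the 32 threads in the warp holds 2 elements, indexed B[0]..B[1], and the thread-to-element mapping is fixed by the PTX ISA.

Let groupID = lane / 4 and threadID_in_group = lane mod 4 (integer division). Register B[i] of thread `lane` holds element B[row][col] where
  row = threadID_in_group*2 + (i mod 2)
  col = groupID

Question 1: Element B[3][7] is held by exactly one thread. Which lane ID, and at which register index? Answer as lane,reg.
c: 7->gid=7  r: 3->tid=1,i&1=1
L=7*4+1=29  i=1=1

29,1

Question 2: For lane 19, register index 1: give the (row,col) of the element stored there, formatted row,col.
19: G=4,T=3
[1] (3*2+1,4) = (7,4)

7,4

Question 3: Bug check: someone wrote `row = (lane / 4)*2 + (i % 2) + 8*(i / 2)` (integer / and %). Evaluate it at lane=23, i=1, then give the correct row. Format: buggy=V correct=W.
buggy=11 correct=7

`(lane / 4)*2 + (i % 2) + 8*(i / 2)`[23,1]->11
lane 23->23/4=5, 23 mod 4=3
i=1  r:2·3+1->7  c:5
row: 11 vs 7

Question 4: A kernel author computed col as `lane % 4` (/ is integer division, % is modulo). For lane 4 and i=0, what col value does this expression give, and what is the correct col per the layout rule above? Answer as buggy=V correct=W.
`lane % 4`[4,0]->0
lane 4: gid=1 (4/4), tid=0 (4%4)
i=0: r=0*2+0=0, c=gid=1
col: 0 vs 1

buggy=0 correct=1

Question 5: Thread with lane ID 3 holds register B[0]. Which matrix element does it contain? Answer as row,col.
3: gr=0,th=3
[0] (3*2+0,0) = (6,0)

6,0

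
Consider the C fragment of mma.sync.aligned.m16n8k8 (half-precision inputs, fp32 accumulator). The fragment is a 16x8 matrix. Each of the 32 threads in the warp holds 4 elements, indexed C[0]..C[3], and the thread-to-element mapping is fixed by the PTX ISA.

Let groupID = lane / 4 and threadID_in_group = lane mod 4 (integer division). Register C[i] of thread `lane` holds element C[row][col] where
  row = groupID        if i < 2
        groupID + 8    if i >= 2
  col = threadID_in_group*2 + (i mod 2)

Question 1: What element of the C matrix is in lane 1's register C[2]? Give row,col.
lane 1⇒1/4=0, 1 mod 4=1
i=2  r:0+8⇒8  c:2·1+0⇒2

8,2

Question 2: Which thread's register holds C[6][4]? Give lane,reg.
r=6->g=6,rb=0  c=4->t=2,b0=0
L=6*4+2=26  i=0*2+0=0

26,0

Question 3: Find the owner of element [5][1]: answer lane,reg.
r:5=>grp=5,rB=0  c:1=>tig=0,lo=1
L=5*4+0=20  i=0*2+1=1

20,1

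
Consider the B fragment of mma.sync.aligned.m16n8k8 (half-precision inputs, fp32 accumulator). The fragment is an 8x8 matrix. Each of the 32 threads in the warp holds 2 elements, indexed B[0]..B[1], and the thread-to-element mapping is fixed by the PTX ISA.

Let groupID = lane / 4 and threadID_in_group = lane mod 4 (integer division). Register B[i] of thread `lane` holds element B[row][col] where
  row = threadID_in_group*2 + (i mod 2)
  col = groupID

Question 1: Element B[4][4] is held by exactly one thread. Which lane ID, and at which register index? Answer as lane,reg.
c=4→G=4  r=4→T=2,p=0
L=4*4+2=18  i=0=0

18,0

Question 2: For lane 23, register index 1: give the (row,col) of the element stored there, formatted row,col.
lane 23: gid=5 (23/4), tid=3 (23%4)
i=1: r=3*2+1=7, c=gid=5

7,5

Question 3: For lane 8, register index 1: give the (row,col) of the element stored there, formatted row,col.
lane 8: gid=2 (8/4), tid=0 (8%4)
i=1: r=0*2+1=1, c=gid=2

1,2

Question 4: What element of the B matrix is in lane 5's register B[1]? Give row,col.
3,1

L=5⇒gr=5>>2=1, th=5&3=1
[1]⇒row 1·2+1=3  col gr=1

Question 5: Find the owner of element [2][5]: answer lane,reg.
21,0

c=5⇒gr=5  r=2⇒th=1,odd=0
L=5*4+1=21  i=0=0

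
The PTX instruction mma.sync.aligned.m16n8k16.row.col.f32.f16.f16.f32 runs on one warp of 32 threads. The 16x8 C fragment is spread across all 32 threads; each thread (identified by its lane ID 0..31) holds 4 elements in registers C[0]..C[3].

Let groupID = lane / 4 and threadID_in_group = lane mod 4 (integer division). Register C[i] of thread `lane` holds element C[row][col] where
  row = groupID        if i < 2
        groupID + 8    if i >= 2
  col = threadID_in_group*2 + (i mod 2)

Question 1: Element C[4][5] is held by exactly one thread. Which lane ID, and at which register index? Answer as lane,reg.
18,1

r=4→G=4,rhi=0  c=5→T=2,p=1
L=4*4+2=18  i=0*2+1=1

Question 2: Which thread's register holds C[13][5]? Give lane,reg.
22,3

r: 13->gid=5,r8=1  c: 5->tid=2,i&1=1
L=5*4+2=22  i=1*2+1=3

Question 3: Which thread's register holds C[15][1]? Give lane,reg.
28,3

r:15=>grp=7,rB=1  c:1=>tig=0,lo=1
L=7*4+0=28  i=1*2+1=3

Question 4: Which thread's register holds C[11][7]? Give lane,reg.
15,3

r=11⇒gr=3,Rb=1  c=7⇒th=3,odd=1
L=3*4+3=15  i=1*2+1=3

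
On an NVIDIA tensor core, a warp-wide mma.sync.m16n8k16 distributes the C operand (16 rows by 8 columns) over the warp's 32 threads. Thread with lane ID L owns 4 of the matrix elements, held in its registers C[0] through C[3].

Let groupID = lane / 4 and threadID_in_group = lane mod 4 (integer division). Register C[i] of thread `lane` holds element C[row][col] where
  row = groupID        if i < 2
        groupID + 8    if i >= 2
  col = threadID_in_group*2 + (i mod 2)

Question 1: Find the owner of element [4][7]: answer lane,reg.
19,1

r=4->g=4,rb=0  c=7->t=3,b0=1
L=4*4+3=19  i=0*2+1=1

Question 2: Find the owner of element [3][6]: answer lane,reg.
r=3⇒gr=3,Rb=0  c=6⇒th=3,odd=0
L=3*4+3=15  i=0*2+0=0

15,0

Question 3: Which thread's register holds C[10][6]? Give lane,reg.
r: 10->gid=2,r8=1  c: 6->tid=3,i&1=0
L=2*4+3=11  i=1*2+0=2

11,2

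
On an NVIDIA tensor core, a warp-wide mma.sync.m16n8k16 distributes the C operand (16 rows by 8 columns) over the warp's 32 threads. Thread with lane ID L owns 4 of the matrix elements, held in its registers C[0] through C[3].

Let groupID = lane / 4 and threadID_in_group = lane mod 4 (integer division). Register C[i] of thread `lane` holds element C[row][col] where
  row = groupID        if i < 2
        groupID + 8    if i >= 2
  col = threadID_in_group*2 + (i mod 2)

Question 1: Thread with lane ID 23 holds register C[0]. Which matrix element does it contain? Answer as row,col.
5,6

23: G=5,T=3
[0] (5+0,3*2+0) = (5,6)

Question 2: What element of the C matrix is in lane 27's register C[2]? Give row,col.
14,6

27: g=6,t=3
[2] (6+8,3*2+0) = (14,6)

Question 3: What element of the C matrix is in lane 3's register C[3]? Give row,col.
8,7

lane 3: g=0 (3/4), t=3 (3%4)
i=3: r=0+8=8, c=3*2+1=7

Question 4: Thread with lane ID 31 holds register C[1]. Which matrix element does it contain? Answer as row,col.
7,7

L=31->gid=31>>2=7, tid=31&3=3
[1]->row 7+0=7  col 3·2+1=7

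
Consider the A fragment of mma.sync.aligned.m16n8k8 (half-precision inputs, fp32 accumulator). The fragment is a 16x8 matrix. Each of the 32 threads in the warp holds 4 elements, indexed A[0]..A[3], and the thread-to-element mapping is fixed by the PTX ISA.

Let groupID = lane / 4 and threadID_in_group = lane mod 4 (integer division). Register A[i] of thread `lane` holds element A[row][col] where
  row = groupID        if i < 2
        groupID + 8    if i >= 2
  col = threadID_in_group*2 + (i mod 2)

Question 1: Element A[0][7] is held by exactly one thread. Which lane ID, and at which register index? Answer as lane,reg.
r=0->g=0,rb=0  c=7->t=3,b0=1
L=0*4+3=3  i=0*2+1=1

3,1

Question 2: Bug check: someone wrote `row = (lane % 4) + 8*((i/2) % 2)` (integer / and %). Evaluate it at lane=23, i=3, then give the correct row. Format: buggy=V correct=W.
buggy=11 correct=13

`(lane % 4) + 8*((i/2) % 2)`[23,3]->11
lane 23->23/4=5, 23 mod 4=3
i=3  r:5+8->13  c:2·3+1->7
row: 11 vs 13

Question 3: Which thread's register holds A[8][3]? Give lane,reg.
1,3

r=8->g=0,rb=1  c=3->t=1,b0=1
L=0*4+1=1  i=1*2+1=3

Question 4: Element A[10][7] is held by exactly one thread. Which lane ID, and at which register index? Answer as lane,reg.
11,3

r: 10->gid=2,r8=1  c: 7->tid=3,i&1=1
L=2*4+3=11  i=1*2+1=3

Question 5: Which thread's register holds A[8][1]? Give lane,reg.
r=8⇒gr=0,Rb=1  c=1⇒th=0,odd=1
L=0*4+0=0  i=1*2+1=3

0,3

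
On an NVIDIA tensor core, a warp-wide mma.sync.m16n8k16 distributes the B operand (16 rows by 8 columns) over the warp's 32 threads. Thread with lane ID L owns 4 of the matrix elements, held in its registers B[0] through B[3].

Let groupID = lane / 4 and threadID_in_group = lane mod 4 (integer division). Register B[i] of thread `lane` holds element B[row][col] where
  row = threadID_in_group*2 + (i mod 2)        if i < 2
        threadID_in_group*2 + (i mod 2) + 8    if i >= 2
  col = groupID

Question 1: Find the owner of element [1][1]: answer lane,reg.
c:1=>grp=1  r:1=>rB=0,tig=0,lo=1
L=1*4+0=4  i=0*2+1=1

4,1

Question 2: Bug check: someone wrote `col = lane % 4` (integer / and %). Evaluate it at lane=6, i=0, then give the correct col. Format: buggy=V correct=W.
`lane % 4`[6,0]->2
L=6->g=6>>2=1, t=6&3=2
[0]->row 2·2+0+0=4  col g=1
col: 2 vs 1

buggy=2 correct=1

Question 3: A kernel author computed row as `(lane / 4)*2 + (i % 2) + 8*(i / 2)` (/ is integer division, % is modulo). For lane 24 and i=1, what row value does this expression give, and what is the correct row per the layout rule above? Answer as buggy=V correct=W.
`(lane / 4)*2 + (i % 2) + 8*(i / 2)`[24,1]->13
lane 24->24/4=6, 24 mod 4=0
i=1  r:2·0+1+0->1  c:6
row: 13 vs 1

buggy=13 correct=1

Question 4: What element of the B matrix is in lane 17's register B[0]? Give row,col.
lane 17: g=4 (17/4), t=1 (17%4)
i=0: r=1*2+0+0=2, c=g=4

2,4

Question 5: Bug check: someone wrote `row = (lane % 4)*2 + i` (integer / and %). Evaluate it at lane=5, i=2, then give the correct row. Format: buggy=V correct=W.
buggy=4 correct=10

`(lane % 4)*2 + i`[5,2]→4
lane 5→5/4=1, 5 mod 4=1
i=2  r:2·1+0+8→10  c:1
row: 4 vs 10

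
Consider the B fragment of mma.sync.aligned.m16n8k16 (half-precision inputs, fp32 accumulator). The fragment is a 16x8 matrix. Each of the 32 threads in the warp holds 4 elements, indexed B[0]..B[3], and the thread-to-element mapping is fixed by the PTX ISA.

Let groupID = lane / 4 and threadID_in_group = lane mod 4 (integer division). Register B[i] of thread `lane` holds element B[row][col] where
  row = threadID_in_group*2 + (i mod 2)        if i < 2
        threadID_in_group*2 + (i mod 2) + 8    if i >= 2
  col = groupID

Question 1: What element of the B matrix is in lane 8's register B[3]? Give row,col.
9,2

8: gr=2,th=0
[3] (0*2+1+8,2) = (9,2)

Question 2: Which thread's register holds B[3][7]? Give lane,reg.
c: 7->gid=7  r: 3->r8=0,tid=1,i&1=1
L=7*4+1=29  i=0*2+1=1

29,1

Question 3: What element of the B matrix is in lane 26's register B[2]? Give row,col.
26: gid=6,tid=2
[2] (2*2+0+8,6) = (12,6)

12,6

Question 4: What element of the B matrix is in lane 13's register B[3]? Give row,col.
13: gr=3,th=1
[3] (1*2+1+8,3) = (11,3)

11,3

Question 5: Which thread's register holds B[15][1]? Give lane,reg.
7,3

c=1->g=1  r=15->rb=1,t=3,b0=1
L=1*4+3=7  i=1*2+1=3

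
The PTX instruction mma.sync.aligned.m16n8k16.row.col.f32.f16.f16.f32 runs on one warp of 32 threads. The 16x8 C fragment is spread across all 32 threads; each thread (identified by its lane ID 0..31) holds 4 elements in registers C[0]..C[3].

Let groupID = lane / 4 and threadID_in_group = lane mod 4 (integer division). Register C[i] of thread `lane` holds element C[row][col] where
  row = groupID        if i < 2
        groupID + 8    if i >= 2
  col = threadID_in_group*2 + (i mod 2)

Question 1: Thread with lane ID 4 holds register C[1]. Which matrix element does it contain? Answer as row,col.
lane 4->4/4=1, 4 mod 4=0
i=1  r:1+0->1  c:2·0+1->1

1,1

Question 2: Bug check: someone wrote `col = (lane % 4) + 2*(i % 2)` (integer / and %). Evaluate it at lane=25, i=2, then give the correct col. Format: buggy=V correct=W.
`(lane % 4) + 2*(i % 2)`[25,2]⇒1
25: gr=6,th=1
[2] (6+8,1*2+0) = (14,2)
col: 1 vs 2

buggy=1 correct=2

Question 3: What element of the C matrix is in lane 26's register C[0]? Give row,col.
6,4

lane 26->26/4=6, 26 mod 4=2
i=0  r:6+0->6  c:2·2+0->4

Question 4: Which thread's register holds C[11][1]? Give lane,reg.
r:11=>grp=3,rB=1  c:1=>tig=0,lo=1
L=3*4+0=12  i=1*2+1=3

12,3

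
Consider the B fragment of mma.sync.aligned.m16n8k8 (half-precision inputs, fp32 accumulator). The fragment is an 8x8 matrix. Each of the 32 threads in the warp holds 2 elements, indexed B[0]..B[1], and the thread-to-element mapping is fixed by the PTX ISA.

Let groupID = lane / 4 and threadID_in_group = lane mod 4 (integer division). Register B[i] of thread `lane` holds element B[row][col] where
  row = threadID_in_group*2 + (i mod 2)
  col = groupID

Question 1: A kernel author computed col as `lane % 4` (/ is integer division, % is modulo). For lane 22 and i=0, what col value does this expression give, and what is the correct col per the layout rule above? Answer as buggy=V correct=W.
buggy=2 correct=5

`lane % 4`[22,0]→2
22: G=5,T=2
[0] (2*2+0,5) = (4,5)
col: 2 vs 5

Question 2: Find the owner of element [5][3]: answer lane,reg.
c:3=>grp=3  r:5=>tig=2,lo=1
L=3*4+2=14  i=1=1

14,1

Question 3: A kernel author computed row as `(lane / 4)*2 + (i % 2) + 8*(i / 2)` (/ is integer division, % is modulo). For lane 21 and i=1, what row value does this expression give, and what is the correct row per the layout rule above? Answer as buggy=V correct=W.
`(lane / 4)*2 + (i % 2) + 8*(i / 2)`[21,1]->11
21: gid=5,tid=1
[1] (1*2+1,5) = (3,5)
row: 11 vs 3

buggy=11 correct=3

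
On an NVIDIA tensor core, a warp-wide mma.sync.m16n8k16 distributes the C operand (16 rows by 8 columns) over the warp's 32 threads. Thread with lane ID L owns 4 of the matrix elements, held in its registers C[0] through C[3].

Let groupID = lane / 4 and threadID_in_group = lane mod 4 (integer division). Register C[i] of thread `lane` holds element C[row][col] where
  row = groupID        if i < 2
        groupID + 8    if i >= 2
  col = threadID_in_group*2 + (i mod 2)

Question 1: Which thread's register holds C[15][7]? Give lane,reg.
r=15->g=7,rb=1  c=7->t=3,b0=1
L=7*4+3=31  i=1*2+1=3

31,3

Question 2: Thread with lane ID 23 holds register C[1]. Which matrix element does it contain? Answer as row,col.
lane 23->23/4=5, 23 mod 4=3
i=1  r:5+0->5  c:2·3+1->7

5,7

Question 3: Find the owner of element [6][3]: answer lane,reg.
r=6->g=6,rb=0  c=3->t=1,b0=1
L=6*4+1=25  i=0*2+1=1

25,1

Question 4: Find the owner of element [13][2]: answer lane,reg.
r=13→G=5,rhi=1  c=2→T=1,p=0
L=5*4+1=21  i=1*2+0=2

21,2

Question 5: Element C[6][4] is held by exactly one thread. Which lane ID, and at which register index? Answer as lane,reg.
26,0

r=6→G=6,rhi=0  c=4→T=2,p=0
L=6*4+2=26  i=0*2+0=0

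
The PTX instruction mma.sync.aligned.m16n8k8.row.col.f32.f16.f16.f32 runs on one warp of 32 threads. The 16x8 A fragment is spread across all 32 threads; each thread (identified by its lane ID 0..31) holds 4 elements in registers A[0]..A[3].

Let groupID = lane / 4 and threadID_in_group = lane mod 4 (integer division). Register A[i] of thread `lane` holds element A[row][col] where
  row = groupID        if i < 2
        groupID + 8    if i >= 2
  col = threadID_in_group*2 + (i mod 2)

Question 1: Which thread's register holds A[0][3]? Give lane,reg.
r=0→G=0,rhi=0  c=3→T=1,p=1
L=0*4+1=1  i=0*2+1=1

1,1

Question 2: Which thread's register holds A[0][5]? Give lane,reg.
2,1

r: 0->gid=0,r8=0  c: 5->tid=2,i&1=1
L=0*4+2=2  i=0*2+1=1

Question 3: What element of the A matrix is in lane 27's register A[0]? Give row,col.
6,6

lane 27: g=6 (27/4), t=3 (27%4)
i=0: r=6+0=6, c=3*2+0=6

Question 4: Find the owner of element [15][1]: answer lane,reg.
28,3

r=15→G=7,rhi=1  c=1→T=0,p=1
L=7*4+0=28  i=1*2+1=3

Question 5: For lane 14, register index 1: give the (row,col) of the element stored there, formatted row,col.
lane 14: G=3 (14/4), T=2 (14%4)
i=1: r=3+0=3, c=2*2+1=5

3,5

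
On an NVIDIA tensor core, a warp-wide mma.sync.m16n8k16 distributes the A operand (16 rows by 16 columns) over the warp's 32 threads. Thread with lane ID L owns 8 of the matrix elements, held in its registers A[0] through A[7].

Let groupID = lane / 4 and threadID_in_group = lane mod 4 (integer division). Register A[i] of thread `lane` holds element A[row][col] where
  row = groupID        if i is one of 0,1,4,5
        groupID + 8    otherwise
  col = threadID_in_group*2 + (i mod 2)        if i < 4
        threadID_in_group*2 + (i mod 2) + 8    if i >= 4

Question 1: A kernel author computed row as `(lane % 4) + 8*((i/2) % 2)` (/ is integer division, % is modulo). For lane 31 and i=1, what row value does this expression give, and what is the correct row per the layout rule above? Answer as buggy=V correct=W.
`(lane % 4) + 8*((i/2) % 2)`[31,1]⇒3
L=31⇒gr=31>>2=7, th=31&3=3
[1]⇒row 7+0=7  col 3·2+1+0=7
row: 3 vs 7

buggy=3 correct=7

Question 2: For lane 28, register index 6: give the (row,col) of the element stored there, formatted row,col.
15,8

lane 28->28/4=7, 28 mod 4=0
i=6  r:7+8->15  c:2·0+0+8->8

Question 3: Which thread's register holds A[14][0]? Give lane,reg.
r=14⇒gr=6,Rb=1  c=0⇒Cb=0,th=0,odd=0
L=6*4+0=24  i=0*4+1*2+0=2

24,2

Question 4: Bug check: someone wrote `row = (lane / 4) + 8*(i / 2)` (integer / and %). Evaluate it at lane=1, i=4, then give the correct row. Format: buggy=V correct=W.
`(lane / 4) + 8*(i / 2)`[1,4]->16
L=1->g=1>>2=0, t=1&3=1
[4]->row 0+0=0  col 1·2+0+8=10
row: 16 vs 0

buggy=16 correct=0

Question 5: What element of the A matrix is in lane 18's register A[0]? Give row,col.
lane 18: g=4 (18/4), t=2 (18%4)
i=0: r=4+0=4, c=2*2+0+0=4

4,4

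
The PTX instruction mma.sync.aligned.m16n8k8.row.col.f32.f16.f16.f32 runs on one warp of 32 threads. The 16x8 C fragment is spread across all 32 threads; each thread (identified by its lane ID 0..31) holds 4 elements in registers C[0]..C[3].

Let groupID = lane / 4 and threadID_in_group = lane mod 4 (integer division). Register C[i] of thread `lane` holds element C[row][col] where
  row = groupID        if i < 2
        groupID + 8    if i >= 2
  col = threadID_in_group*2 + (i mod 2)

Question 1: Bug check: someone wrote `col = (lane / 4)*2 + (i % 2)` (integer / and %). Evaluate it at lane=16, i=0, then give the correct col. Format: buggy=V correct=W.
buggy=8 correct=0

`(lane / 4)*2 + (i % 2)`[16,0]⇒8
16: gr=4,th=0
[0] (4+0,0*2+0) = (4,0)
col: 8 vs 0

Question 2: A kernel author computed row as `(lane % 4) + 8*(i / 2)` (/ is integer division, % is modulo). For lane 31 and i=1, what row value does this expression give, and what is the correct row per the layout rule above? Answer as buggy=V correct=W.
`(lane % 4) + 8*(i / 2)`[31,1]->3
L=31->g=31>>2=7, t=31&3=3
[1]->row 7+0=7  col 3·2+1=7
row: 3 vs 7

buggy=3 correct=7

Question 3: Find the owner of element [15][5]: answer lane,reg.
r:15=>grp=7,rB=1  c:5=>tig=2,lo=1
L=7*4+2=30  i=1*2+1=3

30,3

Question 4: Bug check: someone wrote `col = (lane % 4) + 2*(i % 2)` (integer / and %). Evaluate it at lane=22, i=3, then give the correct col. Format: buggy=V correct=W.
buggy=4 correct=5

`(lane % 4) + 2*(i % 2)`[22,3]->4
22: g=5,t=2
[3] (5+8,2*2+1) = (13,5)
col: 4 vs 5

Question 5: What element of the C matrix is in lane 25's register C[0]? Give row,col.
25: G=6,T=1
[0] (6+0,1*2+0) = (6,2)

6,2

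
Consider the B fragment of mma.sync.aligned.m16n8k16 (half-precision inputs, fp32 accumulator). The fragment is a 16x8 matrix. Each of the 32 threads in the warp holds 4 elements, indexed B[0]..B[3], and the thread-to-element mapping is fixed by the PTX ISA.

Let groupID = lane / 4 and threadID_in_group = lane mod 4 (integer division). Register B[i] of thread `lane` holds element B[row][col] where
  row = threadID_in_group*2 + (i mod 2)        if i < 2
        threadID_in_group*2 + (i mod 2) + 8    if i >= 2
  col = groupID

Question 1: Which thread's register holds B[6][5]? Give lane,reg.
c=5->g=5  r=6->rb=0,t=3,b0=0
L=5*4+3=23  i=0*2+0=0

23,0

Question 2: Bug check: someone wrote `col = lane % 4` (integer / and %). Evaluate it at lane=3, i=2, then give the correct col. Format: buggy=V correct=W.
`lane % 4`[3,2]⇒3
L=3⇒gr=3>>2=0, th=3&3=3
[2]⇒row 3·2+0+8=14  col gr=0
col: 3 vs 0

buggy=3 correct=0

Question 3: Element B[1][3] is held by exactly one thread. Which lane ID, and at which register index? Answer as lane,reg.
c=3⇒gr=3  r=1⇒Rb=0,th=0,odd=1
L=3*4+0=12  i=0*2+1=1

12,1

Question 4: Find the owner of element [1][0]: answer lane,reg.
0,1

c=0⇒gr=0  r=1⇒Rb=0,th=0,odd=1
L=0*4+0=0  i=0*2+1=1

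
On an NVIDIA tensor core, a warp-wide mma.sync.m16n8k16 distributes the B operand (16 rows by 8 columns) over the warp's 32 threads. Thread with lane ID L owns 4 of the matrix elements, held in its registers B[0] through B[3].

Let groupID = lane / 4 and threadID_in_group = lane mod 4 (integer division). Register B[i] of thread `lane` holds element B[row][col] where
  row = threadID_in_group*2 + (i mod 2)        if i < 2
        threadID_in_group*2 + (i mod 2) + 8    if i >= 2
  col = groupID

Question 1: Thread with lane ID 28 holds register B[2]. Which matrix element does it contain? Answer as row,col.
8,7

lane 28⇒28/4=7, 28 mod 4=0
i=2  r:2·0+0+8⇒8  c:7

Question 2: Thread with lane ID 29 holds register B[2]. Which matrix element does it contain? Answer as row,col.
10,7

L=29->gid=29>>2=7, tid=29&3=1
[2]->row 1·2+0+8=10  col gid=7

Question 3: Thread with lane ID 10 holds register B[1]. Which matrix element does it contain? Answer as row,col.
lane 10=>10/4=2, 10 mod 4=2
i=1  r:2·2+1+0=>5  c:2

5,2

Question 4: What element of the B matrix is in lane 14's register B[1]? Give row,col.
5,3

14: G=3,T=2
[1] (2*2+1+0,3) = (5,3)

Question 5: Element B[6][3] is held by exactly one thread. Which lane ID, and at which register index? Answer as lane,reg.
15,0

c=3⇒gr=3  r=6⇒Rb=0,th=3,odd=0
L=3*4+3=15  i=0*2+0=0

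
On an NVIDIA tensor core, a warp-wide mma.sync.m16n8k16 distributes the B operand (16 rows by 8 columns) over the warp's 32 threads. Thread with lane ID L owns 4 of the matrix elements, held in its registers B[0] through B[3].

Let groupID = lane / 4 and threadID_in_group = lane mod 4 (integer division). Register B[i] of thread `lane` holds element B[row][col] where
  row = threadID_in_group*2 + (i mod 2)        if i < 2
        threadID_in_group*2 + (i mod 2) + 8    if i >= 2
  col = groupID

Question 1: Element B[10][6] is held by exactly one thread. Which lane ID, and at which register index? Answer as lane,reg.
c=6⇒gr=6  r=10⇒Rb=1,th=1,odd=0
L=6*4+1=25  i=1*2+0=2

25,2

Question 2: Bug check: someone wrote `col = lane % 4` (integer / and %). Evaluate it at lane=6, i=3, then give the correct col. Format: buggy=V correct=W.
`lane % 4`[6,3]→2
L=6→G=6>>2=1, T=6&3=2
[3]→row 2·2+1+8=13  col G=1
col: 2 vs 1

buggy=2 correct=1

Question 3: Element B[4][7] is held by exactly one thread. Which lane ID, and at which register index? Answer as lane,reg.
c=7⇒gr=7  r=4⇒Rb=0,th=2,odd=0
L=7*4+2=30  i=0*2+0=0

30,0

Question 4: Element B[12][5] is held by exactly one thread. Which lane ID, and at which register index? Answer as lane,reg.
22,2

c=5->g=5  r=12->rb=1,t=2,b0=0
L=5*4+2=22  i=1*2+0=2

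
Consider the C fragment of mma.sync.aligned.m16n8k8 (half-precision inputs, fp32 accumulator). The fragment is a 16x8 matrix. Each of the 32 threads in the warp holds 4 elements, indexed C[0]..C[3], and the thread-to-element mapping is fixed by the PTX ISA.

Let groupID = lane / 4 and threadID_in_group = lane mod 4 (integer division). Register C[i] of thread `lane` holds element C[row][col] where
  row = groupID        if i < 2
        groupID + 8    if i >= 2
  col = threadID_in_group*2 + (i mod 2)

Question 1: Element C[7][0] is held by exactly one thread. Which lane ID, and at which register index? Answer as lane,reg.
28,0

r=7⇒gr=7,Rb=0  c=0⇒th=0,odd=0
L=7*4+0=28  i=0*2+0=0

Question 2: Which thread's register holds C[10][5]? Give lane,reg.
10,3

r=10⇒gr=2,Rb=1  c=5⇒th=2,odd=1
L=2*4+2=10  i=1*2+1=3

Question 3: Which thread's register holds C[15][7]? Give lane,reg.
r=15->g=7,rb=1  c=7->t=3,b0=1
L=7*4+3=31  i=1*2+1=3

31,3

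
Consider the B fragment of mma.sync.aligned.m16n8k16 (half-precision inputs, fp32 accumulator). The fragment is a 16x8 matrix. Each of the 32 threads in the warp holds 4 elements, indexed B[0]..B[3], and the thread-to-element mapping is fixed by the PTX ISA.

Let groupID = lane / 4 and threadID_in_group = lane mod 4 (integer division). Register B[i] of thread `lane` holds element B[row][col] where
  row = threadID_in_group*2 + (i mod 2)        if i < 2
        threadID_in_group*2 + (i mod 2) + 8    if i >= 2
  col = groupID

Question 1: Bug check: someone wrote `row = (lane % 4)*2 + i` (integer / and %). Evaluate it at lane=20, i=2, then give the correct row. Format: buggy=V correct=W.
buggy=2 correct=8

`(lane % 4)*2 + i`[20,2]⇒2
L=20⇒gr=20>>2=5, th=20&3=0
[2]⇒row 0·2+0+8=8  col gr=5
row: 2 vs 8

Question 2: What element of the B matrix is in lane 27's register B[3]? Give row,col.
15,6

L=27⇒gr=27>>2=6, th=27&3=3
[3]⇒row 3·2+1+8=15  col gr=6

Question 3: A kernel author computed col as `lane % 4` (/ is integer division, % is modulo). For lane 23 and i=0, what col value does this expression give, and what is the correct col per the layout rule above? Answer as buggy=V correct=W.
`lane % 4`[23,0]->3
lane 23->23/4=5, 23 mod 4=3
i=0  r:2·3+0+0->6  c:5
col: 3 vs 5

buggy=3 correct=5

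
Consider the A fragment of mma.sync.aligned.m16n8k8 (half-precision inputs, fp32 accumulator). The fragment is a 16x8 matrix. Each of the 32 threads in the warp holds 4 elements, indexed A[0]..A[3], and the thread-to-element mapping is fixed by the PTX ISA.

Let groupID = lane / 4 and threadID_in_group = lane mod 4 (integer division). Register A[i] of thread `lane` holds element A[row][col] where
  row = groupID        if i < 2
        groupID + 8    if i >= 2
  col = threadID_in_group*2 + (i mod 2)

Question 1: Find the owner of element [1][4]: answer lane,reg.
6,0

r:1=>grp=1,rB=0  c:4=>tig=2,lo=0
L=1*4+2=6  i=0*2+0=0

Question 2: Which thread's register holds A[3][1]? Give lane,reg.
r=3→G=3,rhi=0  c=1→T=0,p=1
L=3*4+0=12  i=0*2+1=1

12,1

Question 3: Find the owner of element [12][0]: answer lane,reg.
r: 12->gid=4,r8=1  c: 0->tid=0,i&1=0
L=4*4+0=16  i=1*2+0=2

16,2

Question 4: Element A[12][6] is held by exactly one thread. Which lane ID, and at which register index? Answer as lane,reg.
r=12->g=4,rb=1  c=6->t=3,b0=0
L=4*4+3=19  i=1*2+0=2

19,2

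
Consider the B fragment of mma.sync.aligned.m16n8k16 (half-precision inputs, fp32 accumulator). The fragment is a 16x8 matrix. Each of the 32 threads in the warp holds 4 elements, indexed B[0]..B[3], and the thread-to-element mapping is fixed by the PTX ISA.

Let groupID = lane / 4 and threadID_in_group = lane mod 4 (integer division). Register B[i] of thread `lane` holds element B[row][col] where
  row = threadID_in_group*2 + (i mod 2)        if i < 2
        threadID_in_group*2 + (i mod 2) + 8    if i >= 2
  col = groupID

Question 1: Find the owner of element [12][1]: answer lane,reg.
c=1→G=1  r=12→rhi=1,T=2,p=0
L=1*4+2=6  i=1*2+0=2

6,2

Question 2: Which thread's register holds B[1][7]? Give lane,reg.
28,1

c:7=>grp=7  r:1=>rB=0,tig=0,lo=1
L=7*4+0=28  i=0*2+1=1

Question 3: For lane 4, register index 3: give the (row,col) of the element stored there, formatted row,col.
9,1

lane 4->4/4=1, 4 mod 4=0
i=3  r:2·0+1+8->9  c:1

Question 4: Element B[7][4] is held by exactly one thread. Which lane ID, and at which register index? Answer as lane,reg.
19,1

c=4->g=4  r=7->rb=0,t=3,b0=1
L=4*4+3=19  i=0*2+1=1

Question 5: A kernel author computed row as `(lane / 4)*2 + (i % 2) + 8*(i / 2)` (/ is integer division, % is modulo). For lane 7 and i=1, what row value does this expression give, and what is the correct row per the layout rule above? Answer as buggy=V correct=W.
`(lane / 4)*2 + (i % 2) + 8*(i / 2)`[7,1]⇒3
lane 7: gr=1 (7/4), th=3 (7%4)
i=1: r=3*2+1+0=7, c=gr=1
row: 3 vs 7

buggy=3 correct=7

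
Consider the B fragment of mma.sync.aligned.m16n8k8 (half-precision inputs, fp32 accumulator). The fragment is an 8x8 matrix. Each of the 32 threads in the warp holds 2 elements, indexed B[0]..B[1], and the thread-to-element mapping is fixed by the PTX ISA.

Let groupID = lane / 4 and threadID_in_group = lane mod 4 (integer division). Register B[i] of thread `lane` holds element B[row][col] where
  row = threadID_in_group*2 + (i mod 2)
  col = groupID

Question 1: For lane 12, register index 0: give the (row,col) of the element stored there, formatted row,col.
lane 12: gr=3 (12/4), th=0 (12%4)
i=0: r=0*2+0=0, c=gr=3

0,3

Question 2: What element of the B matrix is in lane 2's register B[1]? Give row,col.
2: g=0,t=2
[1] (2*2+1,0) = (5,0)

5,0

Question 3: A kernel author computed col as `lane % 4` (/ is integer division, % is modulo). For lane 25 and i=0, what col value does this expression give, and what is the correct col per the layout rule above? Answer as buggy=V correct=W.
`lane % 4`[25,0]->1
lane 25: gid=6 (25/4), tid=1 (25%4)
i=0: r=1*2+0=2, c=gid=6
col: 1 vs 6

buggy=1 correct=6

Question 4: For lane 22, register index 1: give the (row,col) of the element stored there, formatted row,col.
5,5

lane 22->22/4=5, 22 mod 4=2
i=1  r:2·2+1->5  c:5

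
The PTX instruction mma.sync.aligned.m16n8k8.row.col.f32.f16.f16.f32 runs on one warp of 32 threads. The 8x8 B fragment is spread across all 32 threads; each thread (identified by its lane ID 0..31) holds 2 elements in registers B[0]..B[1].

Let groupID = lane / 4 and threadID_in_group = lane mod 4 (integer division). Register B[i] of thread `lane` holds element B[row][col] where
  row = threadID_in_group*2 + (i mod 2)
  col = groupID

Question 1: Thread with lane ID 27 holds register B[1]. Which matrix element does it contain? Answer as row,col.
7,6

27: gr=6,th=3
[1] (3*2+1,6) = (7,6)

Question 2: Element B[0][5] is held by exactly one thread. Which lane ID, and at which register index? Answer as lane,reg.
c=5->g=5  r=0->t=0,b0=0
L=5*4+0=20  i=0=0

20,0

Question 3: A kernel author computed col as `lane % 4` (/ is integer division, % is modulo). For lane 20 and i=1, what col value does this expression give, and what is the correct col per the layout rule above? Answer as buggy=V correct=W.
`lane % 4`[20,1]→0
lane 20→20/4=5, 20 mod 4=0
i=1  r:2·0+1→1  c:5
col: 0 vs 5

buggy=0 correct=5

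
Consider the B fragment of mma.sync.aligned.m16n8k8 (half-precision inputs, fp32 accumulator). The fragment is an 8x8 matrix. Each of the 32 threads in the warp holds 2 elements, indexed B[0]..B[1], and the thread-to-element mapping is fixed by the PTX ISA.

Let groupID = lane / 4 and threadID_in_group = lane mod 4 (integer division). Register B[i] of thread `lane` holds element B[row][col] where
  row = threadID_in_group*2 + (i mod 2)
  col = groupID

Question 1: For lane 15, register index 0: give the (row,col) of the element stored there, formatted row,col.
6,3

lane 15: grp=3 (15/4), tig=3 (15%4)
i=0: r=3*2+0=6, c=grp=3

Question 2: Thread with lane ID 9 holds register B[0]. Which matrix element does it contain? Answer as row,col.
lane 9->9/4=2, 9 mod 4=1
i=0  r:2·1+0->2  c:2

2,2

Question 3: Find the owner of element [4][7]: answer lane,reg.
30,0

c=7→G=7  r=4→T=2,p=0
L=7*4+2=30  i=0=0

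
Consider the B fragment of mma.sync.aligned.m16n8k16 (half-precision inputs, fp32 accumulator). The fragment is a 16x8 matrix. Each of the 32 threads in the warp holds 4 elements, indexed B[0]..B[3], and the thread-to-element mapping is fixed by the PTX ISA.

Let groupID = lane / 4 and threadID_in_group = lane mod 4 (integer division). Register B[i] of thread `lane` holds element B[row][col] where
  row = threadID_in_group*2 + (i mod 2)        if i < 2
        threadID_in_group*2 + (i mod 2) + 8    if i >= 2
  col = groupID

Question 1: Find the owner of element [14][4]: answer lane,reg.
c=4⇒gr=4  r=14⇒Rb=1,th=3,odd=0
L=4*4+3=19  i=1*2+0=2

19,2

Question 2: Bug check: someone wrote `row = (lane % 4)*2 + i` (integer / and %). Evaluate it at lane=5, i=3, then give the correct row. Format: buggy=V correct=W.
buggy=5 correct=11

`(lane % 4)*2 + i`[5,3]⇒5
lane 5⇒5/4=1, 5 mod 4=1
i=3  r:2·1+1+8⇒11  c:1
row: 5 vs 11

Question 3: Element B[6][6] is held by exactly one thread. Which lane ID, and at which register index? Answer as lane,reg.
c=6⇒gr=6  r=6⇒Rb=0,th=3,odd=0
L=6*4+3=27  i=0*2+0=0

27,0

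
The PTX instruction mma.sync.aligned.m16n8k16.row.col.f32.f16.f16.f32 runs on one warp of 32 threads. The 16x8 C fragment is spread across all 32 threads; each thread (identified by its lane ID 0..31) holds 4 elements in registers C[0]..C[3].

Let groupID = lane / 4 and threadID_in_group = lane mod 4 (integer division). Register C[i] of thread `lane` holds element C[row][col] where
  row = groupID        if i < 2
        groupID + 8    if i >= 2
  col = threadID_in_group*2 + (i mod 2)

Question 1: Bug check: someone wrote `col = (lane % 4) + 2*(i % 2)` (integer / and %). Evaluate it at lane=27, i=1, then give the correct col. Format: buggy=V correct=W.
`(lane % 4) + 2*(i % 2)`[27,1]=>5
27: grp=6,tig=3
[1] (6+0,3*2+1) = (6,7)
col: 5 vs 7

buggy=5 correct=7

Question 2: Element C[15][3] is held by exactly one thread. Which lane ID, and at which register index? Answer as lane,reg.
29,3

r=15⇒gr=7,Rb=1  c=3⇒th=1,odd=1
L=7*4+1=29  i=1*2+1=3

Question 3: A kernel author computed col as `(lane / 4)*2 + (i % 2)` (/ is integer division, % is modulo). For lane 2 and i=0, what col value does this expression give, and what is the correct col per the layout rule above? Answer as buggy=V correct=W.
`(lane / 4)*2 + (i % 2)`[2,0]=>0
lane 2: grp=0 (2/4), tig=2 (2%4)
i=0: r=0+0=0, c=2*2+0=4
col: 0 vs 4

buggy=0 correct=4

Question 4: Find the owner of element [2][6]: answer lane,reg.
r=2->g=2,rb=0  c=6->t=3,b0=0
L=2*4+3=11  i=0*2+0=0

11,0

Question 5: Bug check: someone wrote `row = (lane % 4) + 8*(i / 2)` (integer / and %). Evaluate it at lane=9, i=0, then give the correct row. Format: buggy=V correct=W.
buggy=1 correct=2

`(lane % 4) + 8*(i / 2)`[9,0]→1
lane 9→9/4=2, 9 mod 4=1
i=0  r:2+0→2  c:2·1+0→2
row: 1 vs 2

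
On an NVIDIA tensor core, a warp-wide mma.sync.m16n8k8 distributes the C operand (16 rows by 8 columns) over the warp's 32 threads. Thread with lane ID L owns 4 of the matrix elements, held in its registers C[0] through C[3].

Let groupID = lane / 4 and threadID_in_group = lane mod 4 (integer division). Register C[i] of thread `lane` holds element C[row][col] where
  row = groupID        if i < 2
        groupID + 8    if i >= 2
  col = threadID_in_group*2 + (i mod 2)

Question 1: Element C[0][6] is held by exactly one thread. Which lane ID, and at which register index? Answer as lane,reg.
3,0

r=0->g=0,rb=0  c=6->t=3,b0=0
L=0*4+3=3  i=0*2+0=0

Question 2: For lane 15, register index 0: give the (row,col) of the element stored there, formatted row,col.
3,6

lane 15: g=3 (15/4), t=3 (15%4)
i=0: r=3+0=3, c=3*2+0=6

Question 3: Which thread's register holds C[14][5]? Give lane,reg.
r=14->g=6,rb=1  c=5->t=2,b0=1
L=6*4+2=26  i=1*2+1=3

26,3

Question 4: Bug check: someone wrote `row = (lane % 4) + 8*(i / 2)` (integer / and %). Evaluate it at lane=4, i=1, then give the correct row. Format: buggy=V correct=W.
buggy=0 correct=1

`(lane % 4) + 8*(i / 2)`[4,1]->0
L=4->g=4>>2=1, t=4&3=0
[1]->row 1+0=1  col 0·2+1=1
row: 0 vs 1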